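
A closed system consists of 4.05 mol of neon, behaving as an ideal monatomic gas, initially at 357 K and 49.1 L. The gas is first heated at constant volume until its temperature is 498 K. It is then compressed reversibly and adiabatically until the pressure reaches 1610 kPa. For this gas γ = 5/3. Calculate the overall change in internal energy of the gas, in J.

28700 J

P₁ = nRT₁/V₁ = 4.05×8.314×357/49.1 = 245 kPa.
Step 1 — Isochoric: V stays 49.1 L; P/T = const ⇒ T₂ = 498 K, P₂ = 342 kPa.
W = 0 (no volume change).
ΔU = nCvΔT = 4.05×12.5×(498−357) = 7120 J.
Q = ΔU = 7120 J.
State after step 1: P = 342 kPa, V = 49.1 L, T = 498 K.
Step 2 — Adiabatic: T₂/T₁ = (P₂/P₁)^((γ−1)/γ) ⇒ T₂ = 498×(4.71)^0.400 = 926 K; V₂ = 19.4 L.
ΔU = nCvΔT = 4.05×12.5×(926−498) = 21600 J.
Q = 0 for an adiabatic process, so W = −ΔU = -21600 J.
Net over both steps: W = -21600 J, Q = 7120 J, ΔU = 28700 J.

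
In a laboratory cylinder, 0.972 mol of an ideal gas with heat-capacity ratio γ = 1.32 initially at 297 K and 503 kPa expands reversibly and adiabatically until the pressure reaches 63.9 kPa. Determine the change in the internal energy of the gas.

-2950 J

V₁ = nRT₁/P₁ = 0.972×8.314×297/503 = 4.77 L.
Adiabatic: T₂/T₁ = (P₂/P₁)^((γ−1)/γ) ⇒ T₂ = 297×(0.127)^0.242 = 180 K; V₂ = 22.8 L.
For an ideal gas ΔU = nCvΔT with Cv = R/(γ−1) = 26.0 J/(mol·K).
ΔU = 0.972×26.0×(180−297) = -2950 J.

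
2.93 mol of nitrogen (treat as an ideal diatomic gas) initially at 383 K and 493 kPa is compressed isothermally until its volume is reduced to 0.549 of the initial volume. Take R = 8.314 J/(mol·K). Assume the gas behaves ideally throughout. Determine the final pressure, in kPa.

V₁ = nRT₁/P₁ = 2.93×8.314×383/493 = 18.9 L.
Isothermal: T stays 383 K; PV = const ⇒ V₂ = 10.4 L, P₂ = 898 kPa.

898 kPa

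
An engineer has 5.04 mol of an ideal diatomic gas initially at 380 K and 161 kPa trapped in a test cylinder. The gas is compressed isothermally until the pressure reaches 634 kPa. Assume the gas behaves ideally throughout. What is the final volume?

25.1 L

V₁ = nRT₁/P₁ = 5.04×8.314×380/161 = 98.9 L.
Isothermal: T stays 380 K; PV = const ⇒ V₂ = 25.1 L, P₂ = 634 kPa.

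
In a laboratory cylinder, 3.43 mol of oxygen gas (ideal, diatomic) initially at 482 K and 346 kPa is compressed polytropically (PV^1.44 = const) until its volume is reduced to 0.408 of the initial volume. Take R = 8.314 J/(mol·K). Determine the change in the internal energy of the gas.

16600 J

V₁ = nRT₁/P₁ = 3.43×8.314×482/346 = 39.7 L.
Polytropic n=1.44: T₂ = T₁(V₁/V₂)^(n−1) = 482×(2.45)^0.44 = 715 K; P₂ = P₁(V₁/V₂)^n = 1260 kPa.
For an ideal gas ΔU = nCvΔT with Cv = (5/2)R = 20.8 J/(mol·K).
ΔU = 3.43×20.8×(715−482) = 16600 J.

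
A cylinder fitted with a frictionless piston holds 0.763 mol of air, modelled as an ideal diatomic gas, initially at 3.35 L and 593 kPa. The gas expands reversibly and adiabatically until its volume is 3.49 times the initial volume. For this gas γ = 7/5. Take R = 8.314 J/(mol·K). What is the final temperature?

190 K

T₁ = P₁V₁/(nR) = 593×3.35/(0.763×8.314) = 313 K.
Adiabatic: TV^(γ−1) = const ⇒ T₂ = 313×(0.287)^0.400 = 190 K; PV^γ = const ⇒ P₂ = 103 kPa.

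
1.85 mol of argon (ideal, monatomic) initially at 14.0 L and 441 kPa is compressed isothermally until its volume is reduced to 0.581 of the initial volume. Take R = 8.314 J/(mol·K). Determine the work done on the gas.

3350 J

T₁ = P₁V₁/(nR) = 441×14.0/(1.85×8.314) = 401 K.
Isothermal: T stays 401 K; PV = const ⇒ V₂ = 8.13 L, P₂ = 759 kPa.
W = nRT ln(V₂/V₁) = 1.85×8.314×401×ln(0.581) = -3350 J.
Work done on the gas = −W_by = 3350 J.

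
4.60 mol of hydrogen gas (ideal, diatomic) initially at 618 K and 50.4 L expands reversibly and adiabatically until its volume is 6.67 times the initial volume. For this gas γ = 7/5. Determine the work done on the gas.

-31400 J

P₁ = nRT₁/V₁ = 4.60×8.314×618/50.4 = 469 kPa.
Adiabatic: TV^(γ−1) = const ⇒ T₂ = 618×(0.150)^0.400 = 289 K; PV^γ = const ⇒ P₂ = 32.9 kPa.
ΔU = nCvΔT = 4.60×20.8×(289−618) = -31400 J.
Q = 0 for an adiabatic process, so W = −ΔU = 31400 J.
Work done on the gas = −W_by = -31400 J.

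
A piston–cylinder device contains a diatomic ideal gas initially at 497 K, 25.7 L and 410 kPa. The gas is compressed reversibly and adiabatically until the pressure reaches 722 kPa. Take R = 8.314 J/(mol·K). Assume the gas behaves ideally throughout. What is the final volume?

17.2 L

Adiabatic: T₂/T₁ = (P₂/P₁)^((γ−1)/γ) ⇒ T₂ = 497×(1.76)^0.286 = 584 K; V₂ = 17.2 L.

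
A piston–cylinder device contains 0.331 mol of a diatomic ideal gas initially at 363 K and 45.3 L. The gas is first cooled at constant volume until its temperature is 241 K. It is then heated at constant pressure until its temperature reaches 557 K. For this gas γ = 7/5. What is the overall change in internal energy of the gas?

P₁ = nRT₁/V₁ = 0.331×8.314×363/45.3 = 22.1 kPa.
Step 1 — Isochoric: V stays 45.3 L; P/T = const ⇒ T₂ = 241 K, P₂ = 14.6 kPa.
W = 0 (no volume change).
ΔU = nCvΔT = 0.331×20.8×(241−363) = -839 J.
Q = ΔU = -839 J.
State after step 1: P = 14.6 kPa, V = 45.3 L, T = 241 K.
Step 2 — Isobaric: P stays 14.6 kPa; V/T = const ⇒ T₂ = 557 K, V₂ = 105 L.
W = PΔV = 14.6×(105−45.3) kPa·L = 870 J.
ΔU = nCvΔT = 0.331×20.8×(557−241) = 2170 J.
Q = ΔU + W = nCpΔT = 3040 J.
Net over both steps: W = 870 J, Q = 2200 J, ΔU = 1330 J.

1330 J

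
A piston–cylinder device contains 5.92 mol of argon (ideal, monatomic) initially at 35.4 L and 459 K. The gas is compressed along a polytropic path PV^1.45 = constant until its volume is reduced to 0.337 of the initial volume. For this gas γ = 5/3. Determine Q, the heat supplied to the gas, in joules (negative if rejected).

P₁ = nRT₁/V₁ = 5.92×8.314×459/35.4 = 638 kPa.
Polytropic n=1.45: T₂ = T₁(V₁/V₂)^(n−1) = 459×(2.97)^0.45 = 749 K; P₂ = P₁(V₁/V₂)^n = 3090 kPa.
W = (P₁V₁−P₂V₂)/(n−1) = (638×35.4−3090×11.9)/0.45 = -31700 J.
ΔU = nCvΔT = 5.92×12.5×(749−459) = 21400 J.
Q = ΔU + W = -10300 J.

-10300 J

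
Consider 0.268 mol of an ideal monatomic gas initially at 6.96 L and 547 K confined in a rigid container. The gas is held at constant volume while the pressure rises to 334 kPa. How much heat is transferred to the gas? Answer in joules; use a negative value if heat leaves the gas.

1660 J

P₁ = nRT₁/V₁ = 0.268×8.314×547/6.96 = 175 kPa.
Isochoric: V stays 6.96 L; P/T = const ⇒ T₂ = 1040 K, P₂ = 334 kPa.
W = 0 (no volume change).
ΔU = nCvΔT = 0.268×12.5×(1040−547) = 1660 J.
Q = ΔU = 1660 J.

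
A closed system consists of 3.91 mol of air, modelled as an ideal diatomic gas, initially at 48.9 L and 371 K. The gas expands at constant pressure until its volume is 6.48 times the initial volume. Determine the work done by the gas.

66100 J

P₁ = nRT₁/V₁ = 3.91×8.314×371/48.9 = 247 kPa.
Isobaric: P stays 247 kPa; V/T = const ⇒ T₂ = 2400 K, V₂ = 317 L.
W = PΔV = 247×(317−48.9) kPa·L = 66100 J.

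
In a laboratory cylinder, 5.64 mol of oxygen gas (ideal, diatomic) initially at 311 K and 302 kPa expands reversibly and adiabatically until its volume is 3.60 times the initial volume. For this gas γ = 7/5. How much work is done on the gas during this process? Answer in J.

V₁ = nRT₁/P₁ = 5.64×8.314×311/302 = 48.3 L.
Adiabatic: TV^(γ−1) = const ⇒ T₂ = 311×(0.278)^0.400 = 186 K; PV^γ = const ⇒ P₂ = 50.3 kPa.
ΔU = nCvΔT = 5.64×20.8×(186−311) = -14600 J.
Q = 0 for an adiabatic process, so W = −ΔU = 14600 J.
Work done on the gas = −W_by = -14600 J.

-14600 J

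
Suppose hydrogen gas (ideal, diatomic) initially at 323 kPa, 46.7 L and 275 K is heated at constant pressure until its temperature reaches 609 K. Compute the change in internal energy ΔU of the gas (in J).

n = P₁V₁/(RT₁) = 323×46.7/(8.314×275) = 6.60 mol.
Isobaric: P stays 323 kPa; V/T = const ⇒ T₂ = 609 K, V₂ = 103 L.
For an ideal gas ΔU = nCvΔT with Cv = (5/2)R = 20.8 J/(mol·K).
ΔU = 6.60×20.8×(609−275) = 45800 J.

45800 J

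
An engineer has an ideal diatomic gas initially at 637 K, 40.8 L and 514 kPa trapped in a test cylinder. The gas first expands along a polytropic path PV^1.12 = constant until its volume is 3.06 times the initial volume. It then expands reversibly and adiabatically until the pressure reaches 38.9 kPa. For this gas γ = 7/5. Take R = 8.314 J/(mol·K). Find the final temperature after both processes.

381 K

n = P₁V₁/(RT₁) = 514×40.8/(8.314×637) = 3.96 mol.
Step 1 — Polytropic n=1.12: T₂ = T₁(V₁/V₂)^(n−1) = 637×(0.327)^0.12 = 557 K; P₂ = P₁(V₁/V₂)^n = 147 kPa.
W = (P₁V₁−P₂V₂)/(n−1) = (514×40.8−147×125)/0.12 = 21900 J.
ΔU = nCvΔT = 3.96×20.8×(557−637) = -6580 J.
Q = ΔU + W = 15400 J.
State after step 1: P = 147 kPa, V = 125 L, T = 557 K.
Step 2 — Adiabatic: T₂/T₁ = (P₂/P₁)^((γ−1)/γ) ⇒ T₂ = 557×(0.265)^0.286 = 381 K; V₂ = 322 L.
ΔU = nCvΔT = 3.96×20.8×(381−557) = -14500 J.
Q = 0 for an adiabatic process, so W = −ΔU = 14500 J.
Net over both steps: W = 36400 J, Q = 15400 J, ΔU = -21100 J.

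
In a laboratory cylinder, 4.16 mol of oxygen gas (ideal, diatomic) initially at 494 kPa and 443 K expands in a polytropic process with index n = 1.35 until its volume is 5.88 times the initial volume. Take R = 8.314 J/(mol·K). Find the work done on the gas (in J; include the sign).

-20200 J

V₁ = nRT₁/P₁ = 4.16×8.314×443/494 = 31.0 L.
Polytropic n=1.35: T₂ = T₁(V₁/V₂)^(n−1) = 443×(0.170)^0.35 = 238 K; P₂ = P₁(V₁/V₂)^n = 45.2 kPa.
W = (P₁V₁−P₂V₂)/(n−1) = (494×31.0−45.2×182)/0.35 = 20200 J.
Work done on the gas = −W_by = -20200 J.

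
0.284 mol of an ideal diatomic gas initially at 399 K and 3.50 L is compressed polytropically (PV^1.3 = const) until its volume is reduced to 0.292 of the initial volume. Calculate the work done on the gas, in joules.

1400 J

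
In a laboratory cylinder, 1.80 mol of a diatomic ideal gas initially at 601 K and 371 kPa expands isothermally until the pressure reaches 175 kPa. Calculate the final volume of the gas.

V₁ = nRT₁/P₁ = 1.80×8.314×601/371 = 24.2 L.
Isothermal: T stays 601 K; PV = const ⇒ V₂ = 51.4 L, P₂ = 175 kPa.

51.4 L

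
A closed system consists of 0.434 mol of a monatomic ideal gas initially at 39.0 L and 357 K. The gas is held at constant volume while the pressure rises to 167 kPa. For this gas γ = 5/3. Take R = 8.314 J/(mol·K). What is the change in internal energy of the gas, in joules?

P₁ = nRT₁/V₁ = 0.434×8.314×357/39.0 = 33.0 kPa.
Isochoric: V stays 39.0 L; P/T = const ⇒ T₂ = 1810 K, P₂ = 167 kPa.
For an ideal gas ΔU = nCvΔT with Cv = (3/2)R = 12.5 J/(mol·K).
ΔU = 0.434×12.5×(1810−357) = 7840 J.

7840 J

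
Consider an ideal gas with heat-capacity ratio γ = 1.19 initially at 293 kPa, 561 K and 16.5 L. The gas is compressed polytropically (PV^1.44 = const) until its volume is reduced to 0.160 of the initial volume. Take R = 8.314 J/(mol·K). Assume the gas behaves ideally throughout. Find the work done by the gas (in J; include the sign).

n = P₁V₁/(RT₁) = 293×16.5/(8.314×561) = 1.04 mol.
Polytropic n=1.44: T₂ = T₁(V₁/V₂)^(n−1) = 561×(6.25)^0.44 = 1260 K; P₂ = P₁(V₁/V₂)^n = 4100 kPa.
W = (P₁V₁−P₂V₂)/(n−1) = (293×16.5−4100×2.64)/0.44 = -13600 J.

-13600 J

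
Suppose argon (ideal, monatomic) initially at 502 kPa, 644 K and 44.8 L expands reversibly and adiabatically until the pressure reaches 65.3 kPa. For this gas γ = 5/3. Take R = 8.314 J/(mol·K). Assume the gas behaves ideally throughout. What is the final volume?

Adiabatic: T₂/T₁ = (P₂/P₁)^((γ−1)/γ) ⇒ T₂ = 644×(0.130)^0.400 = 285 K; V₂ = 152 L.

152 L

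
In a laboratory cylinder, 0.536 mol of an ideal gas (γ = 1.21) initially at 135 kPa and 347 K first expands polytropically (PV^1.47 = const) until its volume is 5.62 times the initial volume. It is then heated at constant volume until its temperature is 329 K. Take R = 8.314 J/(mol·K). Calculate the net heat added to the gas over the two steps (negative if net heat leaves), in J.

1450 J

V₁ = nRT₁/P₁ = 0.536×8.314×347/135 = 11.5 L.
Step 1 — Polytropic n=1.47: T₂ = T₁(V₁/V₂)^(n−1) = 347×(0.178)^0.47 = 154 K; P₂ = P₁(V₁/V₂)^n = 10.7 kPa.
W = (P₁V₁−P₂V₂)/(n−1) = (135×11.5−10.7×64.4)/0.47 = 1830 J.
ΔU = nCvΔT = 0.536×39.6×(154−347) = -4090 J.
Q = ΔU + W = -2260 J.
State after step 1: P = 10.7 kPa, V = 64.4 L, T = 154 K.
Step 2 — Isochoric: V stays 64.4 L; P/T = const ⇒ T₂ = 329 K, P₂ = 22.8 kPa.
W = 0 (no volume change).
ΔU = nCvΔT = 0.536×39.6×(329−154) = 3710 J.
Q = ΔU = 3710 J.
Net over both steps: W = 1830 J, Q = 1450 J, ΔU = -382 J.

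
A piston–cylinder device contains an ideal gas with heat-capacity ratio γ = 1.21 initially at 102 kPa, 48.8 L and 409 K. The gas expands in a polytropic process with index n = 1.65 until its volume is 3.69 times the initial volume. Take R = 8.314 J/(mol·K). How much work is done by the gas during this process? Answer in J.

n = P₁V₁/(RT₁) = 102×48.8/(8.314×409) = 1.46 mol.
Polytropic n=1.65: T₂ = T₁(V₁/V₂)^(n−1) = 409×(0.271)^0.65 = 175 K; P₂ = P₁(V₁/V₂)^n = 11.8 kPa.
W = (P₁V₁−P₂V₂)/(n−1) = (102×48.8−11.8×180)/0.65 = 4380 J.

4380 J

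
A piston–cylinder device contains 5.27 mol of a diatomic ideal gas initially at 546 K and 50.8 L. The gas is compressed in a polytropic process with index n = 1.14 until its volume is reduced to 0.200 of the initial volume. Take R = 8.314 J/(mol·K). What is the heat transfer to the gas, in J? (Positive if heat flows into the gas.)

P₁ = nRT₁/V₁ = 5.27×8.314×546/50.8 = 471 kPa.
Polytropic n=1.14: T₂ = T₁(V₁/V₂)^(n−1) = 546×(5.00)^0.14 = 684 K; P₂ = P₁(V₁/V₂)^n = 2950 kPa.
W = (P₁V₁−P₂V₂)/(n−1) = (471×50.8−2950×10.2)/0.14 = -43200 J.
ΔU = nCvΔT = 5.27×20.8×(684−546) = 15100 J.
Q = ΔU + W = -28100 J.

-28100 J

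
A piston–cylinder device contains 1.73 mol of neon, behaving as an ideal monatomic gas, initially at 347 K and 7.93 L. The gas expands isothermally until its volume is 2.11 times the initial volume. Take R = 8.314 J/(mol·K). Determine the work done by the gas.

3730 J

P₁ = nRT₁/V₁ = 1.73×8.314×347/7.93 = 629 kPa.
Isothermal: T stays 347 K; PV = const ⇒ V₂ = 16.7 L, P₂ = 298 kPa.
W = nRT ln(V₂/V₁) = 1.73×8.314×347×ln(2.11) = 3730 J.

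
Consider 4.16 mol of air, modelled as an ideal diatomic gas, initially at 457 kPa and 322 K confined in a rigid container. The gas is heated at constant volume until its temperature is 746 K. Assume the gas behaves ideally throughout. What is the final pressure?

1060 kPa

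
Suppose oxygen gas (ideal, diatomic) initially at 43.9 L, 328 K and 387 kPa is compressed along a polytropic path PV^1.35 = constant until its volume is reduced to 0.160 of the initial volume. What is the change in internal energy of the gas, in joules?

n = P₁V₁/(RT₁) = 387×43.9/(8.314×328) = 6.23 mol.
Polytropic n=1.35: T₂ = T₁(V₁/V₂)^(n−1) = 328×(6.25)^0.35 = 623 K; P₂ = P₁(V₁/V₂)^n = 4590 kPa.
For an ideal gas ΔU = nCvΔT with Cv = (5/2)R = 20.8 J/(mol·K).
ΔU = 6.23×20.8×(623−328) = 38200 J.

38200 J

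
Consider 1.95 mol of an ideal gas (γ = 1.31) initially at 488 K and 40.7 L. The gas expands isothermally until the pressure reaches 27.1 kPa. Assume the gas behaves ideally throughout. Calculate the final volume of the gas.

292 L

P₁ = nRT₁/V₁ = 1.95×8.314×488/40.7 = 194 kPa.
Isothermal: T stays 488 K; PV = const ⇒ V₂ = 292 L, P₂ = 27.1 kPa.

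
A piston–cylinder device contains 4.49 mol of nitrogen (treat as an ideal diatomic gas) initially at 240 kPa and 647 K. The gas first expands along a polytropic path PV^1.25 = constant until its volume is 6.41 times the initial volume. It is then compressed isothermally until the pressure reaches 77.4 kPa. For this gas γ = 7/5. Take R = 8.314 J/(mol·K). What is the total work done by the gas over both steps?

17800 J

V₁ = nRT₁/P₁ = 4.49×8.314×647/240 = 101 L.
Step 1 — Polytropic n=1.25: T₂ = T₁(V₁/V₂)^(n−1) = 647×(0.156)^0.25 = 407 K; P₂ = P₁(V₁/V₂)^n = 23.5 kPa.
W = (P₁V₁−P₂V₂)/(n−1) = (240×101−23.5×645)/0.25 = 35900 J.
ΔU = nCvΔT = 4.49×20.8×(407−647) = -22400 J.
Q = ΔU + W = 13500 J.
State after step 1: P = 23.5 kPa, V = 645 L, T = 407 K.
Step 2 — Isothermal: T stays 407 K; PV = const ⇒ V₂ = 196 L, P₂ = 77.4 kPa.
ΔU = 0 (ideal gas, T constant).
W = nRT ln(V₂/V₁) = 4.49×8.314×407×ln(0.304) = -18100 J.
Q = ΔU + W = -18100 J.
Net over both steps: W = 17800 J, Q = -4610 J, ΔU = -22400 J.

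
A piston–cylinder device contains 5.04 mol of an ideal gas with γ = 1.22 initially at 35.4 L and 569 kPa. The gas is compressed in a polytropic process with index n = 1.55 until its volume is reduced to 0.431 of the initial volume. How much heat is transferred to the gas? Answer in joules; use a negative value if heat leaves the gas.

32300 J

T₁ = P₁V₁/(nR) = 569×35.4/(5.04×8.314) = 481 K.
Polytropic n=1.55: T₂ = T₁(V₁/V₂)^(n−1) = 481×(2.32)^0.55 = 764 K; P₂ = P₁(V₁/V₂)^n = 2100 kPa.
W = (P₁V₁−P₂V₂)/(n−1) = (569×35.4−2100×15.3)/0.55 = -21600 J.
ΔU = nCvΔT = 5.04×37.8×(764−481) = 53900 J.
Q = ΔU + W = 32300 J.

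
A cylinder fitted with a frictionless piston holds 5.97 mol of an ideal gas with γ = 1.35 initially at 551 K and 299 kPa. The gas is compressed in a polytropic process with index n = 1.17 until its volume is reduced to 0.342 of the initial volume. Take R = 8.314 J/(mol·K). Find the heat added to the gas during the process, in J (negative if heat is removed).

-16600 J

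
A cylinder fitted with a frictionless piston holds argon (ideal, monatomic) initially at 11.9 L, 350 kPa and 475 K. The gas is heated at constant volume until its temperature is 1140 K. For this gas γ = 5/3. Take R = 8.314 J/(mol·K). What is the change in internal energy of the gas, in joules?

8750 J

n = P₁V₁/(RT₁) = 350×11.9/(8.314×475) = 1.05 mol.
Isochoric: V stays 11.9 L; P/T = const ⇒ T₂ = 1140 K, P₂ = 840 kPa.
For an ideal gas ΔU = nCvΔT with Cv = (3/2)R = 12.5 J/(mol·K).
ΔU = 1.05×12.5×(1140−475) = 8750 J.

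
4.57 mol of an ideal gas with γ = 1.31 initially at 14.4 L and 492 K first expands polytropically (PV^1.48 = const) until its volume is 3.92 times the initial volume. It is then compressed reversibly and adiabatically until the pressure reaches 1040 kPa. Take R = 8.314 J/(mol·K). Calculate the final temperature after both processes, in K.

P₁ = nRT₁/V₁ = 4.57×8.314×492/14.4 = 1300 kPa.
Step 1 — Polytropic n=1.48: T₂ = T₁(V₁/V₂)^(n−1) = 492×(0.255)^0.48 = 255 K; P₂ = P₁(V₁/V₂)^n = 172 kPa.
W = (P₁V₁−P₂V₂)/(n−1) = (1300×14.4−172×56.4)/0.48 = 18700 J.
ΔU = nCvΔT = 4.57×26.8×(255−492) = -29000 J.
Q = ΔU + W = -10300 J.
State after step 1: P = 172 kPa, V = 56.4 L, T = 255 K.
Step 2 — Adiabatic: T₂/T₁ = (P₂/P₁)^((γ−1)/γ) ⇒ T₂ = 255×(6.05)^0.237 = 391 K; V₂ = 14.3 L.
ΔU = nCvΔT = 4.57×26.8×(391−255) = 16600 J.
Q = 0 for an adiabatic process, so W = −ΔU = -16600 J.
Net over both steps: W = 2110 J, Q = -10300 J, ΔU = -12400 J.

391 K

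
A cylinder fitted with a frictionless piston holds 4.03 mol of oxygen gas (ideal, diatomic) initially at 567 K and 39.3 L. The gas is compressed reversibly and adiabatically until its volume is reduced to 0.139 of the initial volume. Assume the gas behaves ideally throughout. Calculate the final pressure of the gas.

7660 kPa

P₁ = nRT₁/V₁ = 4.03×8.314×567/39.3 = 483 kPa.
Adiabatic: TV^(γ−1) = const ⇒ T₂ = 567×(7.19)^0.400 = 1250 K; PV^γ = const ⇒ P₂ = 7660 kPa.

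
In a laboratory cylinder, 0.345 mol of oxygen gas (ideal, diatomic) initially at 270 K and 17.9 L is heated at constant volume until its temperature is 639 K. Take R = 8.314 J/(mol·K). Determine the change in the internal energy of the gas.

P₁ = nRT₁/V₁ = 0.345×8.314×270/17.9 = 43.3 kPa.
Isochoric: V stays 17.9 L; P/T = const ⇒ T₂ = 639 K, P₂ = 102 kPa.
For an ideal gas ΔU = nCvΔT with Cv = (5/2)R = 20.8 J/(mol·K).
ΔU = 0.345×20.8×(639−270) = 2650 J.

2650 J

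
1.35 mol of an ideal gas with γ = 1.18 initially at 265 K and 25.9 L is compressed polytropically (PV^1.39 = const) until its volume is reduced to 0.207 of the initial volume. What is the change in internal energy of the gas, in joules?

P₁ = nRT₁/V₁ = 1.35×8.314×265/25.9 = 115 kPa.
Polytropic n=1.39: T₂ = T₁(V₁/V₂)^(n−1) = 265×(4.83)^0.39 = 490 K; P₂ = P₁(V₁/V₂)^n = 1030 kPa.
For an ideal gas ΔU = nCvΔT with Cv = R/(γ−1) = 46.2 J/(mol·K).
ΔU = 1.35×46.2×(490−265) = 14000 J.

14000 J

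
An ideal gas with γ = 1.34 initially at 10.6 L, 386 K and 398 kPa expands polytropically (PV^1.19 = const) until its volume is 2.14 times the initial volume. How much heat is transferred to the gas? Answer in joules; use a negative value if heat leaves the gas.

n = P₁V₁/(RT₁) = 398×10.6/(8.314×386) = 1.31 mol.
Polytropic n=1.19: T₂ = T₁(V₁/V₂)^(n−1) = 386×(0.467)^0.19 = 334 K; P₂ = P₁(V₁/V₂)^n = 161 kPa.
W = (P₁V₁−P₂V₂)/(n−1) = (398×10.6−161×22.7)/0.19 = 2990 J.
ΔU = nCvΔT = 1.31×24.5×(334−386) = -1670 J.
Q = ΔU + W = 1320 J.

1320 J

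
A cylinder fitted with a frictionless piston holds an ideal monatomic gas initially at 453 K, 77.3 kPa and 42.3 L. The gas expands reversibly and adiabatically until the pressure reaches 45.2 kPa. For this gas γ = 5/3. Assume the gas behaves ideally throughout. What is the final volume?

58.4 L

Adiabatic: T₂/T₁ = (P₂/P₁)^((γ−1)/γ) ⇒ T₂ = 453×(0.585)^0.400 = 365 K; V₂ = 58.4 L.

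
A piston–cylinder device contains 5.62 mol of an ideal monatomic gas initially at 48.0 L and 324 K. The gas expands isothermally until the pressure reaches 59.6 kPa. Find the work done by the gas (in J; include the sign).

P₁ = nRT₁/V₁ = 5.62×8.314×324/48.0 = 315 kPa.
Isothermal: T stays 324 K; PV = const ⇒ V₂ = 254 L, P₂ = 59.6 kPa.
W = nRT ln(V₂/V₁) = 5.62×8.314×324×ln(5.29) = 25200 J.

25200 J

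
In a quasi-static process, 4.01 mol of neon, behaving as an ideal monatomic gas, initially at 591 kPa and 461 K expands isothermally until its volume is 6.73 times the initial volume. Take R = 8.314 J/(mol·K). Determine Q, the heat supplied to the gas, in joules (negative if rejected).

29300 J

V₁ = nRT₁/P₁ = 4.01×8.314×461/591 = 26.0 L.
Isothermal: T stays 461 K; PV = const ⇒ V₂ = 175 L, P₂ = 87.8 kPa.
ΔU = 0 (ideal gas, T constant).
W = nRT ln(V₂/V₁) = 4.01×8.314×461×ln(6.73) = 29300 J.
Q = ΔU + W = 29300 J.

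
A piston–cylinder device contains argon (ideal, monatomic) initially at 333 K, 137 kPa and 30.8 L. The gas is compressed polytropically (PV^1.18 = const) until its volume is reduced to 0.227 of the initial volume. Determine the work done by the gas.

-7170 J

n = P₁V₁/(RT₁) = 137×30.8/(8.314×333) = 1.52 mol.
Polytropic n=1.18: T₂ = T₁(V₁/V₂)^(n−1) = 333×(4.41)^0.18 = 435 K; P₂ = P₁(V₁/V₂)^n = 788 kPa.
W = (P₁V₁−P₂V₂)/(n−1) = (137×30.8−788×6.99)/0.18 = -7170 J.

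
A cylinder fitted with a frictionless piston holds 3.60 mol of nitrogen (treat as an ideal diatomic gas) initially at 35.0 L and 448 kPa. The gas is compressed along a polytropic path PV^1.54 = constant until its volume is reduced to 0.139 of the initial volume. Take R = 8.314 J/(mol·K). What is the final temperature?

T₁ = P₁V₁/(nR) = 448×35.0/(3.60×8.314) = 524 K.
Polytropic n=1.54: T₂ = T₁(V₁/V₂)^(n−1) = 524×(7.19)^0.54 = 1520 K; P₂ = P₁(V₁/V₂)^n = 9350 kPa.

1520 K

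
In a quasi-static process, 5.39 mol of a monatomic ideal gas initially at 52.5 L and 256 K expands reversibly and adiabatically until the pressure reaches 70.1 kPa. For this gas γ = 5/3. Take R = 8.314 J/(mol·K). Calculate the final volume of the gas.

P₁ = nRT₁/V₁ = 5.39×8.314×256/52.5 = 219 kPa.
Adiabatic: T₂/T₁ = (P₂/P₁)^((γ−1)/γ) ⇒ T₂ = 256×(0.321)^0.400 = 162 K; V₂ = 104 L.

104 L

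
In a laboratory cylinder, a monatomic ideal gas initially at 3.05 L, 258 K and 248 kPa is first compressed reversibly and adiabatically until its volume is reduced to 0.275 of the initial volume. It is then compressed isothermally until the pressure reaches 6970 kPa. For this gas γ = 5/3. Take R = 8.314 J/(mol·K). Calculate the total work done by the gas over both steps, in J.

n = P₁V₁/(RT₁) = 248×3.05/(8.314×258) = 0.353 mol.
Step 1 — Adiabatic: TV^(γ−1) = const ⇒ T₂ = 258×(3.64)^0.667 = 610 K; PV^γ = const ⇒ P₂ = 2130 kPa.
ΔU = nCvΔT = 0.353×12.5×(610−258) = 1550 J.
Q = 0 for an adiabatic process, so W = −ΔU = -1550 J.
State after step 1: P = 2130 kPa, V = 0.839 L, T = 610 K.
Step 2 — Isothermal: T stays 610 K; PV = const ⇒ V₂ = 0.257 L, P₂ = 6970 kPa.
ΔU = 0 (ideal gas, T constant).
W = nRT ln(V₂/V₁) = 0.353×8.314×610×ln(0.306) = -2120 J.
Q = ΔU + W = -2120 J.
Net over both steps: W = -3670 J, Q = -2120 J, ΔU = 1550 J.

-3670 J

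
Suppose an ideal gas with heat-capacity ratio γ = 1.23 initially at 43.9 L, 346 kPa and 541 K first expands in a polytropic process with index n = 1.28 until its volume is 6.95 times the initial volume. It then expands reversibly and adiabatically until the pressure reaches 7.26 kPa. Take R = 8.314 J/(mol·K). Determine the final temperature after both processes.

243 K

n = P₁V₁/(RT₁) = 346×43.9/(8.314×541) = 3.38 mol.
Step 1 — Polytropic n=1.28: T₂ = T₁(V₁/V₂)^(n−1) = 541×(0.144)^0.28 = 314 K; P₂ = P₁(V₁/V₂)^n = 28.9 kPa.
W = (P₁V₁−P₂V₂)/(n−1) = (346×43.9−28.9×305)/0.28 = 22700 J.
ΔU = nCvΔT = 3.38×36.1×(314−541) = -27700 J.
Q = ΔU + W = -4940 J.
State after step 1: P = 28.9 kPa, V = 305 L, T = 314 K.
Step 2 — Adiabatic: T₂/T₁ = (P₂/P₁)^((γ−1)/γ) ⇒ T₂ = 314×(0.251)^0.187 = 243 K; V₂ = 939 L.
ΔU = nCvΔT = 3.38×36.1×(243−314) = -8740 J.
Q = 0 for an adiabatic process, so W = −ΔU = 8740 J.
Net over both steps: W = 31500 J, Q = -4940 J, ΔU = -36400 J.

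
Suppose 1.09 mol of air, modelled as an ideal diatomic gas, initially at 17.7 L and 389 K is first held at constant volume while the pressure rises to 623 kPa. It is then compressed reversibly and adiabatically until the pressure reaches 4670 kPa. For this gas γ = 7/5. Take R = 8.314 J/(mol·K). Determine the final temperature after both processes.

2160 K

P₁ = nRT₁/V₁ = 1.09×8.314×389/17.7 = 199 kPa.
Step 1 — Isochoric: V stays 17.7 L; P/T = const ⇒ T₂ = 1220 K, P₂ = 623 kPa.
W = 0 (no volume change).
ΔU = nCvΔT = 1.09×20.8×(1220−389) = 18800 J.
Q = ΔU = 18800 J.
State after step 1: P = 623 kPa, V = 17.7 L, T = 1220 K.
Step 2 — Adiabatic: T₂/T₁ = (P₂/P₁)^((γ−1)/γ) ⇒ T₂ = 1220×(7.50)^0.286 = 2160 K; V₂ = 4.20 L.
ΔU = nCvΔT = 1.09×20.8×(2160−1220) = 21400 J.
Q = 0 for an adiabatic process, so W = −ΔU = -21400 J.
Net over both steps: W = -21400 J, Q = 18800 J, ΔU = 40200 J.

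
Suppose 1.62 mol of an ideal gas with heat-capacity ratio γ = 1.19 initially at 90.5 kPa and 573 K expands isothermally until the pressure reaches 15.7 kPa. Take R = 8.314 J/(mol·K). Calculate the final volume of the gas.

V₁ = nRT₁/P₁ = 1.62×8.314×573/90.5 = 85.3 L.
Isothermal: T stays 573 K; PV = const ⇒ V₂ = 492 L, P₂ = 15.7 kPa.

492 L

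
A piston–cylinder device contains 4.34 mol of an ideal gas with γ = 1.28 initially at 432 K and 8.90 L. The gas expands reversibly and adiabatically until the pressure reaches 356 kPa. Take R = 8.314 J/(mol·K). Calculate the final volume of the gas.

P₁ = nRT₁/V₁ = 4.34×8.314×432/8.90 = 1750 kPa.
Adiabatic: T₂/T₁ = (P₂/P₁)^((γ−1)/γ) ⇒ T₂ = 432×(0.203)^0.219 = 305 K; V₂ = 30.9 L.

30.9 L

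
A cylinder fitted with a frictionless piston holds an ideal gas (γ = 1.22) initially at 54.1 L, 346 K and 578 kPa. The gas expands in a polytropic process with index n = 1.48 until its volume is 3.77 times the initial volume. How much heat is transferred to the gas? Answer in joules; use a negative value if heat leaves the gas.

n = P₁V₁/(RT₁) = 578×54.1/(8.314×346) = 10.9 mol.
Polytropic n=1.48: T₂ = T₁(V₁/V₂)^(n−1) = 346×(0.265)^0.48 = 183 K; P₂ = P₁(V₁/V₂)^n = 81.1 kPa.
W = (P₁V₁−P₂V₂)/(n−1) = (578×54.1−81.1×204)/0.48 = 30700 J.
ΔU = nCvΔT = 10.9×37.8×(183−346) = -67000 J.
Q = ΔU + W = -36300 J.

-36300 J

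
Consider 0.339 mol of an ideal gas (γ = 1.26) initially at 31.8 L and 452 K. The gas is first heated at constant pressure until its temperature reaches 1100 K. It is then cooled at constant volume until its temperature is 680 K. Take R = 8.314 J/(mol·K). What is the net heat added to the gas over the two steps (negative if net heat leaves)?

P₁ = nRT₁/V₁ = 0.339×8.314×452/31.8 = 40.1 kPa.
Step 1 — Isobaric: P stays 40.1 kPa; V/T = const ⇒ T₂ = 1100 K, V₂ = 77.4 L.
W = PΔV = 40.1×(77.4−31.8) kPa·L = 1830 J.
ΔU = nCvΔT = 0.339×32.0×(1100−452) = 7020 J.
Q = ΔU + W = nCpΔT = 8850 J.
State after step 1: P = 40.1 kPa, V = 77.4 L, T = 1100 K.
Step 2 — Isochoric: V stays 77.4 L; P/T = const ⇒ T₂ = 680 K, P₂ = 24.8 kPa.
W = 0 (no volume change).
ΔU = nCvΔT = 0.339×32.0×(680−1100) = -4550 J.
Q = ΔU = -4550 J.
Net over both steps: W = 1830 J, Q = 4300 J, ΔU = 2470 J.

4300 J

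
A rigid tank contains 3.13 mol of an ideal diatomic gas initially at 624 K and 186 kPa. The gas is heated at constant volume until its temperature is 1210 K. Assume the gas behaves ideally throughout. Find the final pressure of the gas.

361 kPa

V₁ = nRT₁/P₁ = 3.13×8.314×624/186 = 87.3 L.
Isochoric: V stays 87.3 L; P/T = const ⇒ T₂ = 1210 K, P₂ = 361 kPa.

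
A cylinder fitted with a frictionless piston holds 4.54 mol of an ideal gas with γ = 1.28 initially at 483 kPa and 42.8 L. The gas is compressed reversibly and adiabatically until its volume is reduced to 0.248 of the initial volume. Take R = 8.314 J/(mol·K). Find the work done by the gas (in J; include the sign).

-35300 J

T₁ = P₁V₁/(nR) = 483×42.8/(4.54×8.314) = 548 K.
Adiabatic: TV^(γ−1) = const ⇒ T₂ = 548×(4.03)^0.280 = 809 K; PV^γ = const ⇒ P₂ = 2880 kPa.
ΔU = nCvΔT = 4.54×29.7×(809−548) = 35300 J.
Q = 0 for an adiabatic process, so W = −ΔU = -35300 J.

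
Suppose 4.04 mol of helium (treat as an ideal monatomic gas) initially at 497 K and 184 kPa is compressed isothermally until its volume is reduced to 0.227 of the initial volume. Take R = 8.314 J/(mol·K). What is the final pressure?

811 kPa

V₁ = nRT₁/P₁ = 4.04×8.314×497/184 = 90.7 L.
Isothermal: T stays 497 K; PV = const ⇒ V₂ = 20.6 L, P₂ = 811 kPa.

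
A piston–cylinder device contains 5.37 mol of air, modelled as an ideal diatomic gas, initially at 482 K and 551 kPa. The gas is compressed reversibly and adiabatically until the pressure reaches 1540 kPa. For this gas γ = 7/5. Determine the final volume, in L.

18.7 L

V₁ = nRT₁/P₁ = 5.37×8.314×482/551 = 39.1 L.
Adiabatic: T₂/T₁ = (P₂/P₁)^((γ−1)/γ) ⇒ T₂ = 482×(2.79)^0.286 = 647 K; V₂ = 18.7 L.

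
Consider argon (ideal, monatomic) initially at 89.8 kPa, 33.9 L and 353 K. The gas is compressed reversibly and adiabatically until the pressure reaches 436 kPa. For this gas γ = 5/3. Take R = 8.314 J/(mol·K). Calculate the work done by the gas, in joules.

n = P₁V₁/(RT₁) = 89.8×33.9/(8.314×353) = 1.04 mol.
Adiabatic: T₂/T₁ = (P₂/P₁)^((γ−1)/γ) ⇒ T₂ = 353×(4.86)^0.400 = 664 K; V₂ = 13.1 L.
ΔU = nCvΔT = 1.04×12.5×(664−353) = 4020 J.
Q = 0 for an adiabatic process, so W = −ΔU = -4020 J.

-4020 J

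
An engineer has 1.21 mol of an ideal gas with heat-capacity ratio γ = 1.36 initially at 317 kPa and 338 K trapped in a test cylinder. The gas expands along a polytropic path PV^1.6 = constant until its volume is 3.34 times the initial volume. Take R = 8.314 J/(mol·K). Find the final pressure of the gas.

V₁ = nRT₁/P₁ = 1.21×8.314×338/317 = 10.7 L.
Polytropic n=1.6: T₂ = T₁(V₁/V₂)^(n−1) = 338×(0.299)^0.60 = 164 K; P₂ = P₁(V₁/V₂)^n = 46.0 kPa.

46.0 kPa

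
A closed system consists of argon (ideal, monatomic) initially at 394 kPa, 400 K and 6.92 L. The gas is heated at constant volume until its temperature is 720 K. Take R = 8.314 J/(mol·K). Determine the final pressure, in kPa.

709 kPa

Isochoric: V stays 6.92 L; P/T = const ⇒ T₂ = 720 K, P₂ = 709 kPa.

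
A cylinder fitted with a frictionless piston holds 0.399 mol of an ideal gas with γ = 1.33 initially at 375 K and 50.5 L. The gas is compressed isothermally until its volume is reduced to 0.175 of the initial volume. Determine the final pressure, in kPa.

141 kPa

P₁ = nRT₁/V₁ = 0.399×8.314×375/50.5 = 24.6 kPa.
Isothermal: T stays 375 K; PV = const ⇒ V₂ = 8.84 L, P₂ = 141 kPa.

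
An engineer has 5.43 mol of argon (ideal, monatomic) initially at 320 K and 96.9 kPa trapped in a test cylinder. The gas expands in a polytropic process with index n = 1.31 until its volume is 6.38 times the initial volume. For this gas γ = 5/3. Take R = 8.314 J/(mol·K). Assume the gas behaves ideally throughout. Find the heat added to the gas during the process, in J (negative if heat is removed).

10900 J

V₁ = nRT₁/P₁ = 5.43×8.314×320/96.9 = 149 L.
Polytropic n=1.31: T₂ = T₁(V₁/V₂)^(n−1) = 320×(0.157)^0.31 = 180 K; P₂ = P₁(V₁/V₂)^n = 8.55 kPa.
W = (P₁V₁−P₂V₂)/(n−1) = (96.9×149−8.55×951)/0.31 = 20400 J.
ΔU = nCvΔT = 5.43×12.5×(180−320) = -9470 J.
Q = ΔU + W = 10900 J.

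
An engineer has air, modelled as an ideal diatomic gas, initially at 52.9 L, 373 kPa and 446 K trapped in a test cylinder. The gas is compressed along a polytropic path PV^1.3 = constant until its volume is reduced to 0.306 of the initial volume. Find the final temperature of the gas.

636 K

Polytropic n=1.3: T₂ = T₁(V₁/V₂)^(n−1) = 446×(3.27)^0.30 = 636 K; P₂ = P₁(V₁/V₂)^n = 1740 kPa.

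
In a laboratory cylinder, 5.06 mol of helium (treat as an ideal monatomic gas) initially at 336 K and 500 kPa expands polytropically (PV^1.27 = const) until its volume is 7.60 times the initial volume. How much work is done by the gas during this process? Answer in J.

V₁ = nRT₁/P₁ = 5.06×8.314×336/500 = 28.3 L.
Polytropic n=1.27: T₂ = T₁(V₁/V₂)^(n−1) = 336×(0.132)^0.27 = 194 K; P₂ = P₁(V₁/V₂)^n = 38.0 kPa.
W = (P₁V₁−P₂V₂)/(n−1) = (500×28.3−38.0×215)/0.27 = 22100 J.

22100 J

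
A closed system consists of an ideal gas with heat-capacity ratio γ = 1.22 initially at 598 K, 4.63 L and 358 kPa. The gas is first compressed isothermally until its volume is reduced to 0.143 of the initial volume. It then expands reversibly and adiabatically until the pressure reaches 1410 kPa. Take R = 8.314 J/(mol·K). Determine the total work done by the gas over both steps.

n = P₁V₁/(RT₁) = 358×4.63/(8.314×598) = 0.333 mol.
Step 1 — Isothermal: T stays 598 K; PV = const ⇒ V₂ = 0.662 L, P₂ = 2500 kPa.
ΔU = 0 (ideal gas, T constant).
W = nRT ln(V₂/V₁) = 0.333×8.314×598×ln(0.143) = -3220 J.
Q = ΔU + W = -3220 J.
State after step 1: P = 2500 kPa, V = 0.662 L, T = 598 K.
Step 2 — Adiabatic: T₂/T₁ = (P₂/P₁)^((γ−1)/γ) ⇒ T₂ = 598×(0.563)^0.180 = 539 K; V₂ = 1.06 L.
ΔU = nCvΔT = 0.333×37.8×(539−598) = -741 J.
Q = 0 for an adiabatic process, so W = −ΔU = 741 J.
Net over both steps: W = -2480 J, Q = -3220 J, ΔU = -741 J.

-2480 J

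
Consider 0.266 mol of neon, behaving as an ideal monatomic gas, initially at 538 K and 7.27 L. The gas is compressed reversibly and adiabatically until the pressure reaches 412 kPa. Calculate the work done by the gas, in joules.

-797 J

P₁ = nRT₁/V₁ = 0.266×8.314×538/7.27 = 164 kPa.
Adiabatic: T₂/T₁ = (P₂/P₁)^((γ−1)/γ) ⇒ T₂ = 538×(2.52)^0.400 = 778 K; V₂ = 4.18 L.
ΔU = nCvΔT = 0.266×12.5×(778−538) = 797 J.
Q = 0 for an adiabatic process, so W = −ΔU = -797 J.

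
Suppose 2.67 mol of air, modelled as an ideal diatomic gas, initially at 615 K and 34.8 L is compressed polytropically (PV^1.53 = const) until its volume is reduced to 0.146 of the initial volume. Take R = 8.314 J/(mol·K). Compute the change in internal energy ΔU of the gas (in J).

P₁ = nRT₁/V₁ = 2.67×8.314×615/34.8 = 392 kPa.
Polytropic n=1.53: T₂ = T₁(V₁/V₂)^(n−1) = 615×(6.85)^0.53 = 1710 K; P₂ = P₁(V₁/V₂)^n = 7450 kPa.
For an ideal gas ΔU = nCvΔT with Cv = (5/2)R = 20.8 J/(mol·K).
ΔU = 2.67×20.8×(1710−615) = 60500 J.

60500 J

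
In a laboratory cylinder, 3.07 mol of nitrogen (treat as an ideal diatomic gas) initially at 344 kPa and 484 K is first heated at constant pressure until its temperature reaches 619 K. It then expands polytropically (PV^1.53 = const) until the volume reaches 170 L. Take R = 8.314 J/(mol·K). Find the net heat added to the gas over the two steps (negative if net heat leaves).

V₁ = nRT₁/P₁ = 3.07×8.314×484/344 = 35.9 L.
Step 1 — Isobaric: P stays 344 kPa; V/T = const ⇒ T₂ = 619 K, V₂ = 45.9 L.
W = PΔV = 344×(45.9−35.9) kPa·L = 3450 J.
ΔU = nCvΔT = 3.07×20.8×(619−484) = 8610 J.
Q = ΔU + W = nCpΔT = 12100 J.
State after step 1: P = 344 kPa, V = 45.9 L, T = 619 K.
Step 2 — Polytropic n=1.53: T₂ = T₁(V₁/V₂)^(n−1) = 619×(0.270)^0.53 = 309 K; P₂ = P₁(V₁/V₂)^n = 46.4 kPa.
W = (P₁V₁−P₂V₂)/(n−1) = (344×45.9−46.4×170)/0.53 = 14900 J.
ΔU = nCvΔT = 3.07×20.8×(309−619) = -19800 J.
Q = ΔU + W = -4850 J.
Net over both steps: W = 18400 J, Q = 7210 J, ΔU = -11100 J.

7210 J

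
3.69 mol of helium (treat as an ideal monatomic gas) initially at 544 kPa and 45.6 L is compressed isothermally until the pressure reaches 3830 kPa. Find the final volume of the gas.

T₁ = P₁V₁/(nR) = 544×45.6/(3.69×8.314) = 809 K.
Isothermal: T stays 809 K; PV = const ⇒ V₂ = 6.48 L, P₂ = 3830 kPa.

6.48 L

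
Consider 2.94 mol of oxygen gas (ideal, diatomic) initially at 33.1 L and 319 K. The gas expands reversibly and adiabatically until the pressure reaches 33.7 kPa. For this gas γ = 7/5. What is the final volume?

133 L

P₁ = nRT₁/V₁ = 2.94×8.314×319/33.1 = 236 kPa.
Adiabatic: T₂/T₁ = (P₂/P₁)^((γ−1)/γ) ⇒ T₂ = 319×(0.143)^0.286 = 183 K; V₂ = 133 L.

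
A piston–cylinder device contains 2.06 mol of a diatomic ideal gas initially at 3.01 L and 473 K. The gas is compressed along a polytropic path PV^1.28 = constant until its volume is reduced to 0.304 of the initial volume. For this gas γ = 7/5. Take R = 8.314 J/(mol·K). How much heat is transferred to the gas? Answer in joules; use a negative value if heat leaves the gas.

P₁ = nRT₁/V₁ = 2.06×8.314×473/3.01 = 2690 kPa.
Polytropic n=1.28: T₂ = T₁(V₁/V₂)^(n−1) = 473×(3.29)^0.28 = 660 K; P₂ = P₁(V₁/V₂)^n = 12400 kPa.
W = (P₁V₁−P₂V₂)/(n−1) = (2690×3.01−12400×0.915)/0.28 = -11400 J.
ΔU = nCvΔT = 2.06×20.8×(660−473) = 8010 J.
Q = ΔU + W = -3430 J.

-3430 J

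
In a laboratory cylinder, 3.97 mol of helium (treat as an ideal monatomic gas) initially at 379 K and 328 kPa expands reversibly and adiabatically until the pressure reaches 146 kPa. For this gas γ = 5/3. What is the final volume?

62.0 L

V₁ = nRT₁/P₁ = 3.97×8.314×379/328 = 38.1 L.
Adiabatic: T₂/T₁ = (P₂/P₁)^((γ−1)/γ) ⇒ T₂ = 379×(0.445)^0.400 = 274 K; V₂ = 62.0 L.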